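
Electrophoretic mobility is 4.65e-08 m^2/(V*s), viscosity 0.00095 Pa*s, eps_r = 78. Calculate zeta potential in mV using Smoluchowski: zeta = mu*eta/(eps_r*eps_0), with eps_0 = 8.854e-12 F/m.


Smoluchowski equation: zeta = mu * eta / (eps_r * eps_0)
zeta = 4.65e-08 * 0.00095 / (78 * 8.854e-12)
zeta = 0.063965 V = 63.97 mV

63.97


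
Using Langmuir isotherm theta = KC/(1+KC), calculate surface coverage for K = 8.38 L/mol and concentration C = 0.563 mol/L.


Langmuir isotherm: theta = K*C / (1 + K*C)
K*C = 8.38 * 0.563 = 4.71794
theta = 4.71794 / (1 + 4.71794) = 4.71794 / 5.71794
theta = 0.8251

0.8251


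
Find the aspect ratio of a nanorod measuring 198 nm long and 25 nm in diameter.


Aspect ratio AR = length / diameter
AR = 198 / 25
AR = 7.92

7.92


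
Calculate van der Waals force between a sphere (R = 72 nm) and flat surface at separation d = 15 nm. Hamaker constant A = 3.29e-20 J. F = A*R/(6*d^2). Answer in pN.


Convert to SI: R = 72 nm = 7.2e-08 m, d = 15 nm = 1.5e-08 m
F = A * R / (6 * d^2)
F = 3.29e-20 * 7.2e-08 / (6 * (1.5e-08)^2)
F = 1.75467e-12 N = 1.755 pN

1.755


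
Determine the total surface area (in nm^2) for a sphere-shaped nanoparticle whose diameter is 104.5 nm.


Radius r = 104.5/2 = 52.25 nm
Surface area SA = 4 * pi * r^2
SA = 4 * pi * (52.25)^2
SA = 34306.98 nm^2

34306.98


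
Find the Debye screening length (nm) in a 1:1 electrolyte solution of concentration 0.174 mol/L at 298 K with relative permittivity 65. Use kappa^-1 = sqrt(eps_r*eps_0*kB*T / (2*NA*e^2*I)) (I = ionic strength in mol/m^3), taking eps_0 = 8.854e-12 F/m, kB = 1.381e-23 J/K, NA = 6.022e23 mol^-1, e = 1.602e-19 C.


Ionic strength I = 0.174 * 1^2 * 1000 = 174 mol/m^3
kappa^-1 = sqrt(65 * 8.854e-12 * 1.381e-23 * 298 / (2 * 6.022e23 * (1.602e-19)^2 * 174))
kappa^-1 = 0.664 nm

0.664


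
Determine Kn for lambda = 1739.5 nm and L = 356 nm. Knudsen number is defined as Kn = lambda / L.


Knudsen number Kn = lambda / L
Kn = 1739.5 / 356
Kn = 4.8862

4.8862


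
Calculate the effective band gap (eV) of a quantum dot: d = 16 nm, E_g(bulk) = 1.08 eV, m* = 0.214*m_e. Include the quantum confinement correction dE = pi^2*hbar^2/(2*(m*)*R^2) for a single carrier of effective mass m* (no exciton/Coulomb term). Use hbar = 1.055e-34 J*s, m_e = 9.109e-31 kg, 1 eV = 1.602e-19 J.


Radius R = 16/2 nm = 8e-09 m
Confinement energy dE = pi^2 * hbar^2 / (2 * m_eff * m_e * R^2)
dE = pi^2 * (1.055e-34)^2 / (2 * 0.214 * 9.109e-31 * (8e-09)^2) J, divided by 1.602e-19 J/eV
dE = 0.0275 eV
Total band gap = E_g(bulk) + dE = 1.08 + 0.0275 = 1.1075 eV

1.1075


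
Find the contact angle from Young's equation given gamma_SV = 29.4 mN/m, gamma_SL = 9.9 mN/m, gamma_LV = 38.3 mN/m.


cos(theta) = (gamma_SV - gamma_SL) / gamma_LV
cos(theta) = (29.4 - 9.9) / 38.3
cos(theta) = 0.509138
theta = arccos(0.509138) = 59.39 degrees

59.39


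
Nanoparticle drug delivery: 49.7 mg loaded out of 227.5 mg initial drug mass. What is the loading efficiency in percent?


Drug loading efficiency = (drug loaded / drug initial) * 100
DLE = 49.7 / 227.5 * 100
DLE = 0.2185 * 100
DLE = 21.85%

21.85


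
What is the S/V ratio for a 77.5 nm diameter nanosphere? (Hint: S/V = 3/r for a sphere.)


Radius r = 77.5/2 = 38.75 nm
S/V = 3 / r = 3 / 38.75
S/V = 0.0774 nm^-1

0.0774


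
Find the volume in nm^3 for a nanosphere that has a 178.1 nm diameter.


Radius r = 178.1/2 = 89.05 nm
Volume V = (4/3) * pi * r^3
V = (4/3) * pi * (89.05)^3
V = 2957946.95 nm^3

2957946.95


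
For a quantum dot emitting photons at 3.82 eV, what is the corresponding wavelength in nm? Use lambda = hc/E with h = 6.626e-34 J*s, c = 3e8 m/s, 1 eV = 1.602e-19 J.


Convert energy: E = 3.82 eV = 3.82 * 1.602e-19 = 6.11964e-19 J
lambda = h*c / E = 6.626e-34 * 3e8 / 6.11964e-19
lambda = 3.24823e-07 m = 324.8 nm

324.8


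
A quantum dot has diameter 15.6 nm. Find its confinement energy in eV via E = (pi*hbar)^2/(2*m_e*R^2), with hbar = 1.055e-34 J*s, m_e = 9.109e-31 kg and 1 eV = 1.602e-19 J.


Radius R = 15.6/2 = 7.8 nm = 7.8e-09 m
E = (pi * 1.055e-34)^2 / (2 * 9.109e-31 * (7.8e-09)^2)
E(J) = 9.91094e-22
E = E(J) / 1.602e-19 = 0.0062 eV

0.0062


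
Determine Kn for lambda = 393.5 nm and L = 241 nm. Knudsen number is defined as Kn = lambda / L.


Knudsen number Kn = lambda / L
Kn = 393.5 / 241
Kn = 1.6328

1.6328


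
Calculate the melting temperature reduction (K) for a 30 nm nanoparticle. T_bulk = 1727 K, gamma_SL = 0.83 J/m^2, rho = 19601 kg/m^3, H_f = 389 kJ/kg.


Radius R = 30/2 = 15 nm = 1.5e-08 m
Convert H_f = 389 kJ/kg = 389000 J/kg
dT = 2 * gamma_SL * T_bulk / (rho * H_f * R)
dT = 2 * 0.83 * 1727 / (19601 * 389000 * 1.5e-08)
dT = 25.1 K

25.1


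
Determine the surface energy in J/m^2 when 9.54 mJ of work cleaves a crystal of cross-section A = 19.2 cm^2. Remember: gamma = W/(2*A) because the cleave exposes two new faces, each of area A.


Convert: A = 19.2 cm^2 = 0.00192 m^2, W = 9.54 mJ = 0.00954 J
Cleaving exposes two faces of area A, so total new surface = 2*A and gamma = W / (2*A)
gamma = 0.00954 / (2 * 0.00192)
gamma = 2.484 J/m^2

2.484


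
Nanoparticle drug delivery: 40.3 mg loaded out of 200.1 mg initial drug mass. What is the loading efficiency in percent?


Drug loading efficiency = (drug loaded / drug initial) * 100
DLE = 40.3 / 200.1 * 100
DLE = 0.2014 * 100
DLE = 20.14%

20.14


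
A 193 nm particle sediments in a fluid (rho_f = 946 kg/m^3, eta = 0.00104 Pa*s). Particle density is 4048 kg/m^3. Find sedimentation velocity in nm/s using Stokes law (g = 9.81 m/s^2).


Radius R = 193/2 nm = 9.65e-08 m
Density difference = 4048 - 946 = 3102 kg/m^3
v = 2 * R^2 * (rho_p - rho_f) * g / (9 * eta)
v = 2 * (9.65e-08)^2 * 3102 * 9.81 / (9 * 0.00104)
v = 6.05508e-08 m/s = 60.5508 nm/s

60.5508


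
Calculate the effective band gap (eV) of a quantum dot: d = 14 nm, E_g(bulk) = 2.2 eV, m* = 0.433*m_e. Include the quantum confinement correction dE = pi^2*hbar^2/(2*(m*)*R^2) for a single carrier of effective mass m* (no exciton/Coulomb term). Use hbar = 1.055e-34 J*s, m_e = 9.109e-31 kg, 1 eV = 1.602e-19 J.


Radius R = 14/2 nm = 7e-09 m
Confinement energy dE = pi^2 * hbar^2 / (2 * m_eff * m_e * R^2)
dE = pi^2 * (1.055e-34)^2 / (2 * 0.433 * 9.109e-31 * (7e-09)^2) J, divided by 1.602e-19 J/eV
dE = 0.0177 eV
Total band gap = E_g(bulk) + dE = 2.2 + 0.0177 = 2.2177 eV

2.2177


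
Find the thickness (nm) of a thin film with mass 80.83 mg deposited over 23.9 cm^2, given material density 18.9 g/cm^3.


Convert: m = 80.83 mg = 8.0830e-05 kg, A = 23.9 cm^2 = 2.3900e-03 m^2, rho = 18.9 g/cm^3 = 18900 kg/m^3
t = m / (A * rho)
t = 8.0830e-05 / (2.3900e-03 * 18900)
t = 1.7894e-06 m = 1789.4 nm

1789.4


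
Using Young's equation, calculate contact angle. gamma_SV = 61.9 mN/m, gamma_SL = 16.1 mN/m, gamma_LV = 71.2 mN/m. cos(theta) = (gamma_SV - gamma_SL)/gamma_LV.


cos(theta) = (gamma_SV - gamma_SL) / gamma_LV
cos(theta) = (61.9 - 16.1) / 71.2
cos(theta) = 0.643258
theta = arccos(0.643258) = 49.96 degrees

49.96


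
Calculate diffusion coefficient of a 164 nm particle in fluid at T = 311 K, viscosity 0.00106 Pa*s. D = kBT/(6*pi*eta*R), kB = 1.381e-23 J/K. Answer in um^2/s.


Radius R = 164/2 = 82 nm = 8.2e-08 m
D = kB*T / (6*pi*eta*R)
D = 1.381e-23 * 311 / (6 * pi * 0.00106 * 8.2e-08)
D = 2.6214e-12 m^2/s = 2.621 um^2/s

2.621


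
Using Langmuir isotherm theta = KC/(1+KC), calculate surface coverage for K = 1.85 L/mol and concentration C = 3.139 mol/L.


Langmuir isotherm: theta = K*C / (1 + K*C)
K*C = 1.85 * 3.139 = 5.80715
theta = 5.80715 / (1 + 5.80715) = 5.80715 / 6.80715
theta = 0.8531

0.8531


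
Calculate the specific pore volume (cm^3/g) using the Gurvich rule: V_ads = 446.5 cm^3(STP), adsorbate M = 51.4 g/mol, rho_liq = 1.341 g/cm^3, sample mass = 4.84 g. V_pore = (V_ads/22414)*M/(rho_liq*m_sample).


Moles adsorbed n = V_ads / 22414 = 446.5 / 22414 = 1.992059e-02 mol
Liquid volume V_liq = n * M / rho_liq = 1.992059e-02 * 51.4 / 1.341 = 0.76355 cm^3
Specific pore volume V_pore = V_liq / m_sample = 0.76355 / 4.84
V_pore = 0.1578 cm^3/g

0.1578


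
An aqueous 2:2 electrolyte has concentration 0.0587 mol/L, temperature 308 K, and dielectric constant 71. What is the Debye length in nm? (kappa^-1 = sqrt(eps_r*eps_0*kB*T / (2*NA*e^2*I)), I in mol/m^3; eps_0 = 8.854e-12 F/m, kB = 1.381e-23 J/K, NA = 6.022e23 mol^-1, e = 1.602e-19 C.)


Ionic strength I = 0.0587 * 2^2 * 1000 = 234.8 mol/m^3
kappa^-1 = sqrt(71 * 8.854e-12 * 1.381e-23 * 308 / (2 * 6.022e23 * (1.602e-19)^2 * 234.8))
kappa^-1 = 0.607 nm

0.607


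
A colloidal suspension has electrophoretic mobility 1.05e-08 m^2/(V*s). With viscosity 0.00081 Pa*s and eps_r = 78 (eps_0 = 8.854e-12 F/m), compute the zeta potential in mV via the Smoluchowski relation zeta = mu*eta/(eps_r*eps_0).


Smoluchowski equation: zeta = mu * eta / (eps_r * eps_0)
zeta = 1.05e-08 * 0.00081 / (78 * 8.854e-12)
zeta = 0.012315 V = 12.32 mV

12.32


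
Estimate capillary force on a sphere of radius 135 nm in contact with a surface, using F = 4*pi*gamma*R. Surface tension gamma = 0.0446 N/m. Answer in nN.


Convert radius: R = 135 nm = 1.35e-07 m
F = 4 * pi * gamma * R
F = 4 * pi * 0.0446 * 1.35e-07
F = 7.56621e-08 N = 75.6621 nN

75.6621


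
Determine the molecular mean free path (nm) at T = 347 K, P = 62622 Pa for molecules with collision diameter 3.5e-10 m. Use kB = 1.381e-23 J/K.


Mean free path: lambda = kB*T / (sqrt(2) * pi * d^2 * P)
lambda = 1.381e-23 * 347 / (sqrt(2) * pi * (3.5e-10)^2 * 62622)
lambda = 1.40603e-07 m
lambda = 140.6 nm

140.6


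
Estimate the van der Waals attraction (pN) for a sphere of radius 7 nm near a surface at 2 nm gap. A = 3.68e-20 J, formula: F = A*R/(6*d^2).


Convert to SI: R = 7 nm = 7e-09 m, d = 2 nm = 2e-09 m
F = A * R / (6 * d^2)
F = 3.68e-20 * 7e-09 / (6 * (2e-09)^2)
F = 1.07333e-11 N = 10.733 pN

10.733


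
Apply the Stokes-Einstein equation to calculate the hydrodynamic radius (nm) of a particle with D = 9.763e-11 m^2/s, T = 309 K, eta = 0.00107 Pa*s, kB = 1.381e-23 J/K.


Stokes-Einstein: R = kB*T / (6*pi*eta*D)
R = 1.381e-23 * 309 / (6 * pi * 0.00107 * 9.763e-11)
R = 2.16713e-09 m = 2.17 nm

2.17


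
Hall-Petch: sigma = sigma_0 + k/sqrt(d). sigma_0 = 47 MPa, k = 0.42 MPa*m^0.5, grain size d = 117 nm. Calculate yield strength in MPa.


d = 117 nm = 1.17e-07 m
sqrt(d) = 0.0003420526
Hall-Petch contribution = k / sqrt(d) = 0.42 / 0.0003420526 = 1227.9 MPa
sigma = sigma_0 + k/sqrt(d) = 47 + 1227.9 = 1274.9 MPa

1274.9


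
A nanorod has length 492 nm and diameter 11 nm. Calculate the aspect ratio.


Aspect ratio AR = length / diameter
AR = 492 / 11
AR = 44.73

44.73


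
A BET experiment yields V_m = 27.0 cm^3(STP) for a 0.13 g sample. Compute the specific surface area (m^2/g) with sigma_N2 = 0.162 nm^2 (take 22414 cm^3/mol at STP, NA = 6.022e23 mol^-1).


Number of moles in monolayer = V_m / 22414 = 27.0 / 22414 = 0.0012046
Number of molecules = moles * NA = 0.0012046 * 6.022e23
SA = molecules * sigma / mass
SA = (27.0 / 22414) * 6.022e23 * 0.162e-18 / 0.13
SA = 904.0 m^2/g

904.0


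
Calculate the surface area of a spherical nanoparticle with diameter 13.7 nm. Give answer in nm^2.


Radius r = 13.7/2 = 6.85 nm
Surface area SA = 4 * pi * r^2
SA = 4 * pi * (6.85)^2
SA = 589.65 nm^2

589.65


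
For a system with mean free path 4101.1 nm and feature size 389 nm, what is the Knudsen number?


Knudsen number Kn = lambda / L
Kn = 4101.1 / 389
Kn = 10.5427

10.5427


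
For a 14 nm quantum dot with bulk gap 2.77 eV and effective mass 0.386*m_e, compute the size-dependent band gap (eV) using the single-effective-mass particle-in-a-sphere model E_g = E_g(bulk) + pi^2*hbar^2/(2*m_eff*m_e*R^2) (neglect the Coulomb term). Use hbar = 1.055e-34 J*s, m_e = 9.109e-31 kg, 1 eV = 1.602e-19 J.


Radius R = 14/2 nm = 7e-09 m
Confinement energy dE = pi^2 * hbar^2 / (2 * m_eff * m_e * R^2)
dE = pi^2 * (1.055e-34)^2 / (2 * 0.386 * 9.109e-31 * (7e-09)^2) J, divided by 1.602e-19 J/eV
dE = 0.0199 eV
Total band gap = E_g(bulk) + dE = 2.77 + 0.0199 = 2.7899 eV

2.7899


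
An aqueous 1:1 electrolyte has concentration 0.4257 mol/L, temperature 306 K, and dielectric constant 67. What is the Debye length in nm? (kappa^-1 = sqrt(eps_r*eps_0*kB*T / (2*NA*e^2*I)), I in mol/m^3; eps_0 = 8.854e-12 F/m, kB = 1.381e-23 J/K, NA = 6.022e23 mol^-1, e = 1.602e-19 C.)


Ionic strength I = 0.4257 * 1^2 * 1000 = 425.7 mol/m^3
kappa^-1 = sqrt(67 * 8.854e-12 * 1.381e-23 * 306 / (2 * 6.022e23 * (1.602e-19)^2 * 425.7))
kappa^-1 = 0.436 nm

0.436


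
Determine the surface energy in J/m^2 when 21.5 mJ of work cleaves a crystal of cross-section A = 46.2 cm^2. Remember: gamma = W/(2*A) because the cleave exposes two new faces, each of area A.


Convert: A = 46.2 cm^2 = 0.00462 m^2, W = 21.5 mJ = 0.0215 J
Cleaving exposes two faces of area A, so total new surface = 2*A and gamma = W / (2*A)
gamma = 0.0215 / (2 * 0.00462)
gamma = 2.327 J/m^2

2.327


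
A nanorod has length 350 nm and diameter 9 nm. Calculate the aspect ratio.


Aspect ratio AR = length / diameter
AR = 350 / 9
AR = 38.89

38.89


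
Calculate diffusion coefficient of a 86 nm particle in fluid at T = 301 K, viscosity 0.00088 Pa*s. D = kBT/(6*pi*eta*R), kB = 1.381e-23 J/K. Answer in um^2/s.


Radius R = 86/2 = 43 nm = 4.3e-08 m
D = kB*T / (6*pi*eta*R)
D = 1.381e-23 * 301 / (6 * pi * 0.00088 * 4.3e-08)
D = 5.82784e-12 m^2/s = 5.828 um^2/s

5.828


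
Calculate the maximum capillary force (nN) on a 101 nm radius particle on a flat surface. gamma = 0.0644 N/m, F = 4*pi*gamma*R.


Convert radius: R = 101 nm = 1.01e-07 m
F = 4 * pi * gamma * R
F = 4 * pi * 0.0644 * 1.01e-07
F = 8.17367e-08 N = 81.7367 nN

81.7367


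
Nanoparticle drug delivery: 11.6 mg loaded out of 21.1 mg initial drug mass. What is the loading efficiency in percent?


Drug loading efficiency = (drug loaded / drug initial) * 100
DLE = 11.6 / 21.1 * 100
DLE = 0.5498 * 100
DLE = 54.98%

54.98


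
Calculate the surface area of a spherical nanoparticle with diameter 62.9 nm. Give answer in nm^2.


Radius r = 62.9/2 = 31.45 nm
Surface area SA = 4 * pi * r^2
SA = 4 * pi * (31.45)^2
SA = 12429.43 nm^2

12429.43


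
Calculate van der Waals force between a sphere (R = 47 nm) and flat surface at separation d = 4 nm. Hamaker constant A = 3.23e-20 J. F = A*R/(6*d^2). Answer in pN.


Convert to SI: R = 47 nm = 4.7e-08 m, d = 4 nm = 4e-09 m
F = A * R / (6 * d^2)
F = 3.23e-20 * 4.7e-08 / (6 * (4e-09)^2)
F = 1.58135e-11 N = 15.814 pN

15.814


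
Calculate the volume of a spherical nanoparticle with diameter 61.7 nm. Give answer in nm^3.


Radius r = 61.7/2 = 30.85 nm
Volume V = (4/3) * pi * r^3
V = (4/3) * pi * (30.85)^3
V = 122985.56 nm^3

122985.56


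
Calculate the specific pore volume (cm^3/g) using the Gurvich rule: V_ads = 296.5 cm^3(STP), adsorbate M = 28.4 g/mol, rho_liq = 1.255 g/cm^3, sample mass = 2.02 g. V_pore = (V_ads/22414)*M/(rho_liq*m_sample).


Moles adsorbed n = V_ads / 22414 = 296.5 / 22414 = 1.322834e-02 mol
Liquid volume V_liq = n * M / rho_liq = 1.322834e-02 * 28.4 / 1.255 = 0.29935 cm^3
Specific pore volume V_pore = V_liq / m_sample = 0.29935 / 2.02
V_pore = 0.1482 cm^3/g

0.1482


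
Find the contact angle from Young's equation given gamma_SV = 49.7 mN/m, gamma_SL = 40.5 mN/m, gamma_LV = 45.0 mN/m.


cos(theta) = (gamma_SV - gamma_SL) / gamma_LV
cos(theta) = (49.7 - 40.5) / 45.0
cos(theta) = 0.204444
theta = arccos(0.204444) = 78.2 degrees

78.2


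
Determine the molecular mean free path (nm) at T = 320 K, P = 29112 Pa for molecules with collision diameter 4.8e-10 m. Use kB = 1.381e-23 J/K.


Mean free path: lambda = kB*T / (sqrt(2) * pi * d^2 * P)
lambda = 1.381e-23 * 320 / (sqrt(2) * pi * (4.8e-10)^2 * 29112)
lambda = 1.48294e-07 m
lambda = 148.29 nm

148.29


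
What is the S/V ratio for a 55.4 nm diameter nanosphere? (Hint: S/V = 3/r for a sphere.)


Radius r = 55.4/2 = 27.7 nm
S/V = 3 / r = 3 / 27.7
S/V = 0.1083 nm^-1

0.1083


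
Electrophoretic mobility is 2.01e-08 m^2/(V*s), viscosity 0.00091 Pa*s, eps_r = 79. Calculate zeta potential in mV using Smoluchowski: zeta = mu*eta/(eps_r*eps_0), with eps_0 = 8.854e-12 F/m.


Smoluchowski equation: zeta = mu * eta / (eps_r * eps_0)
zeta = 2.01e-08 * 0.00091 / (79 * 8.854e-12)
zeta = 0.02615 V = 26.15 mV

26.15


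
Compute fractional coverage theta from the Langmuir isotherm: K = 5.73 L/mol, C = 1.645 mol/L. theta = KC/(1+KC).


Langmuir isotherm: theta = K*C / (1 + K*C)
K*C = 5.73 * 1.645 = 9.42585
theta = 9.42585 / (1 + 9.42585) = 9.42585 / 10.42585
theta = 0.9041

0.9041


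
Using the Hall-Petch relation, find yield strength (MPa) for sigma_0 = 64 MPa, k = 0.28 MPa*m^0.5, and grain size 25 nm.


d = 25 nm = 2.5e-08 m
sqrt(d) = 0.0001581139
Hall-Petch contribution = k / sqrt(d) = 0.28 / 0.0001581139 = 1770.9 MPa
sigma = sigma_0 + k/sqrt(d) = 64 + 1770.9 = 1834.9 MPa

1834.9


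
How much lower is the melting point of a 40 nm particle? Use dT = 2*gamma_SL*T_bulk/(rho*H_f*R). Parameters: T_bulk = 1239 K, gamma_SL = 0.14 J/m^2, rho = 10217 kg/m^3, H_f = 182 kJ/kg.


Radius R = 40/2 = 20 nm = 2e-08 m
Convert H_f = 182 kJ/kg = 182000 J/kg
dT = 2 * gamma_SL * T_bulk / (rho * H_f * R)
dT = 2 * 0.14 * 1239 / (10217 * 182000 * 2e-08)
dT = 9.3 K

9.3


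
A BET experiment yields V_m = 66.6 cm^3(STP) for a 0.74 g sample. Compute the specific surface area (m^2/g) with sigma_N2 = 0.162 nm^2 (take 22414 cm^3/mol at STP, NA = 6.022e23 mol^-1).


Number of moles in monolayer = V_m / 22414 = 66.6 / 22414 = 0.00297136
Number of molecules = moles * NA = 0.00297136 * 6.022e23
SA = molecules * sigma / mass
SA = (66.6 / 22414) * 6.022e23 * 0.162e-18 / 0.74
SA = 391.7 m^2/g

391.7


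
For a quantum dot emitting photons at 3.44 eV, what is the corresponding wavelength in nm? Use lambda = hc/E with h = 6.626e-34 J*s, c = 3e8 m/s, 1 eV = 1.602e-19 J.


Convert energy: E = 3.44 eV = 3.44 * 1.602e-19 = 5.51088e-19 J
lambda = h*c / E = 6.626e-34 * 3e8 / 5.51088e-19
lambda = 3.60705e-07 m = 360.7 nm

360.7


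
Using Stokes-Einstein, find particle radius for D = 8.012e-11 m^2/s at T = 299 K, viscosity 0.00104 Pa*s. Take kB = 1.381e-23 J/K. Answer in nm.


Stokes-Einstein: R = kB*T / (6*pi*eta*D)
R = 1.381e-23 * 299 / (6 * pi * 0.00104 * 8.012e-11)
R = 2.62899e-09 m = 2.63 nm

2.63


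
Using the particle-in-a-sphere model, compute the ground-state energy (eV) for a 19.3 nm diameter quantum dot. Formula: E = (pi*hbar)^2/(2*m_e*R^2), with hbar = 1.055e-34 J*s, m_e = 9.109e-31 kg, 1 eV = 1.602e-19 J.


Radius R = 19.3/2 = 9.65 nm = 9.65e-09 m
E = (pi * 1.055e-34)^2 / (2 * 9.109e-31 * (9.65e-09)^2)
E(J) = 6.47514e-22
E = E(J) / 1.602e-19 = 0.004 eV

0.004


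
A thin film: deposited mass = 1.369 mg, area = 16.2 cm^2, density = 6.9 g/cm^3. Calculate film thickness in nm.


Convert: m = 1.369 mg = 1.3690e-06 kg, A = 16.2 cm^2 = 1.6200e-03 m^2, rho = 6.9 g/cm^3 = 6900 kg/m^3
t = m / (A * rho)
t = 1.3690e-06 / (1.6200e-03 * 6900)
t = 1.2247e-07 m = 122.5 nm

122.5


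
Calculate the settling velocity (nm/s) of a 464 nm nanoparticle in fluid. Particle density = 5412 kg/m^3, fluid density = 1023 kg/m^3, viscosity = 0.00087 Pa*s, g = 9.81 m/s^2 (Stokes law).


Radius R = 464/2 nm = 2.32e-07 m
Density difference = 5412 - 1023 = 4389 kg/m^3
v = 2 * R^2 * (rho_p - rho_f) * g / (9 * eta)
v = 2 * (2.32e-07)^2 * 4389 * 9.81 / (9 * 0.00087)
v = 5.91942e-07 m/s = 591.9415 nm/s

591.9415


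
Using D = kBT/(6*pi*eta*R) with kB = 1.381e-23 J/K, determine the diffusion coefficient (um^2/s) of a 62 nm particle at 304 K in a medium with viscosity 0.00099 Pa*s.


Radius R = 62/2 = 31 nm = 3.1e-08 m
D = kB*T / (6*pi*eta*R)
D = 1.381e-23 * 304 / (6 * pi * 0.00099 * 3.1e-08)
D = 7.2572e-12 m^2/s = 7.257 um^2/s

7.257


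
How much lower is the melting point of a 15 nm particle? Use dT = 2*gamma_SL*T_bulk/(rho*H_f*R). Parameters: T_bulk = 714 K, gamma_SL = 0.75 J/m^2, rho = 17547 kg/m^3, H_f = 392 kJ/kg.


Radius R = 15/2 = 7.5 nm = 7.5e-09 m
Convert H_f = 392 kJ/kg = 392000 J/kg
dT = 2 * gamma_SL * T_bulk / (rho * H_f * R)
dT = 2 * 0.75 * 714 / (17547 * 392000 * 7.5e-09)
dT = 20.8 K

20.8


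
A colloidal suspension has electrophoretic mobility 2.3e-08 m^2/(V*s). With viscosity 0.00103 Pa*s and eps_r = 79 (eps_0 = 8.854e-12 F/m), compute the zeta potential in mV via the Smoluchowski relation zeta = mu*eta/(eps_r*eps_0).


Smoluchowski equation: zeta = mu * eta / (eps_r * eps_0)
zeta = 2.3e-08 * 0.00103 / (79 * 8.854e-12)
zeta = 0.033869 V = 33.87 mV

33.87


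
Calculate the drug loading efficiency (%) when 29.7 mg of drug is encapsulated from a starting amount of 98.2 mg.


Drug loading efficiency = (drug loaded / drug initial) * 100
DLE = 29.7 / 98.2 * 100
DLE = 0.3024 * 100
DLE = 30.24%

30.24


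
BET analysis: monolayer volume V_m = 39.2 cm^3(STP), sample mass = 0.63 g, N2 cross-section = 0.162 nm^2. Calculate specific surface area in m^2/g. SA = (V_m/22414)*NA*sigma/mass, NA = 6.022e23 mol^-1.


Number of moles in monolayer = V_m / 22414 = 39.2 / 22414 = 0.00174891
Number of molecules = moles * NA = 0.00174891 * 6.022e23
SA = molecules * sigma / mass
SA = (39.2 / 22414) * 6.022e23 * 0.162e-18 / 0.63
SA = 270.8 m^2/g

270.8


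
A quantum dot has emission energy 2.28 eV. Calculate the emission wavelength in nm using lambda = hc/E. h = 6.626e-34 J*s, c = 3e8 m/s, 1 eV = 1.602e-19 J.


Convert energy: E = 2.28 eV = 2.28 * 1.602e-19 = 3.65256e-19 J
lambda = h*c / E = 6.626e-34 * 3e8 / 3.65256e-19
lambda = 5.44221e-07 m = 544.2 nm

544.2


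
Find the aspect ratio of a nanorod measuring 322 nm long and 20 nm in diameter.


Aspect ratio AR = length / diameter
AR = 322 / 20
AR = 16.1

16.1


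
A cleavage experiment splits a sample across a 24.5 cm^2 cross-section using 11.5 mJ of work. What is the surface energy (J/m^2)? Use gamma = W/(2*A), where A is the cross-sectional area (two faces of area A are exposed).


Convert: A = 24.5 cm^2 = 0.00245 m^2, W = 11.5 mJ = 0.0115 J
Cleaving exposes two faces of area A, so total new surface = 2*A and gamma = W / (2*A)
gamma = 0.0115 / (2 * 0.00245)
gamma = 2.347 J/m^2

2.347


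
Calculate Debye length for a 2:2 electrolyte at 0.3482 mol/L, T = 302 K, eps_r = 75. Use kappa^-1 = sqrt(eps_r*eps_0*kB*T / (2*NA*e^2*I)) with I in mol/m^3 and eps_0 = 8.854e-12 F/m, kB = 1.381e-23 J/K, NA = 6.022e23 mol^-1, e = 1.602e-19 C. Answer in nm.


Ionic strength I = 0.3482 * 2^2 * 1000 = 1392.8 mol/m^3
kappa^-1 = sqrt(75 * 8.854e-12 * 1.381e-23 * 302 / (2 * 6.022e23 * (1.602e-19)^2 * 1392.8))
kappa^-1 = 0.254 nm

0.254


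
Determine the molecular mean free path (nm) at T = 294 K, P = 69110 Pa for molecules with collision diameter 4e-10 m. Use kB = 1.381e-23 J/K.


Mean free path: lambda = kB*T / (sqrt(2) * pi * d^2 * P)
lambda = 1.381e-23 * 294 / (sqrt(2) * pi * (4e-10)^2 * 69110)
lambda = 8.26447e-08 m
lambda = 82.64 nm

82.64


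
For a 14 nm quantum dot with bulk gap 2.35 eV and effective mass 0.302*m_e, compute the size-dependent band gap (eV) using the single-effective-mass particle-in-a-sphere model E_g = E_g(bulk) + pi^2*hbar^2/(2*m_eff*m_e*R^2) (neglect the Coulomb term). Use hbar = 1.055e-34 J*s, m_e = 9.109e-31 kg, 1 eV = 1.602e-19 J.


Radius R = 14/2 nm = 7e-09 m
Confinement energy dE = pi^2 * hbar^2 / (2 * m_eff * m_e * R^2)
dE = pi^2 * (1.055e-34)^2 / (2 * 0.302 * 9.109e-31 * (7e-09)^2) J, divided by 1.602e-19 J/eV
dE = 0.0254 eV
Total band gap = E_g(bulk) + dE = 2.35 + 0.0254 = 2.3754 eV

2.3754


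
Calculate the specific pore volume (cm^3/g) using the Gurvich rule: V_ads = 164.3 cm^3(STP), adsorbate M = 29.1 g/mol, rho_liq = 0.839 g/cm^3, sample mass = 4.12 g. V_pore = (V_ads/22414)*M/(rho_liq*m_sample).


Moles adsorbed n = V_ads / 22414 = 164.3 / 22414 = 7.330240e-03 mol
Liquid volume V_liq = n * M / rho_liq = 7.330240e-03 * 29.1 / 0.839 = 0.25424 cm^3
Specific pore volume V_pore = V_liq / m_sample = 0.25424 / 4.12
V_pore = 0.0617 cm^3/g

0.0617


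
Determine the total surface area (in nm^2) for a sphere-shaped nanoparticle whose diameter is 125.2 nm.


Radius r = 125.2/2 = 62.6 nm
Surface area SA = 4 * pi * r^2
SA = 4 * pi * (62.6)^2
SA = 49244.59 nm^2

49244.59


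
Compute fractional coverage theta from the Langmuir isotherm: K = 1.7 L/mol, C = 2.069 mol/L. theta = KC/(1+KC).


Langmuir isotherm: theta = K*C / (1 + K*C)
K*C = 1.7 * 2.069 = 3.5173
theta = 3.5173 / (1 + 3.5173) = 3.5173 / 4.5173
theta = 0.7786

0.7786


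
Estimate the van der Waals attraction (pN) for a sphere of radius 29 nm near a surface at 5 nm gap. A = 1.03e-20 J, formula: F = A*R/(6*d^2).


Convert to SI: R = 29 nm = 2.9e-08 m, d = 5 nm = 5e-09 m
F = A * R / (6 * d^2)
F = 1.03e-20 * 2.9e-08 / (6 * (5e-09)^2)
F = 1.99133e-12 N = 1.991 pN

1.991


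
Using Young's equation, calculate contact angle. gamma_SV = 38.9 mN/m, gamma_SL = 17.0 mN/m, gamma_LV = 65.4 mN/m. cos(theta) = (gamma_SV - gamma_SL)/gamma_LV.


cos(theta) = (gamma_SV - gamma_SL) / gamma_LV
cos(theta) = (38.9 - 17.0) / 65.4
cos(theta) = 0.334862
theta = arccos(0.334862) = 70.44 degrees

70.44


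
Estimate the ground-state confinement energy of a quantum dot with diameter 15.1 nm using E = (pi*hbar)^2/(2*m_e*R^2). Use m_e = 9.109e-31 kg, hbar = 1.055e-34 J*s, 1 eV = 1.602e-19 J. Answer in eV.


Radius R = 15.1/2 = 7.55 nm = 7.55e-09 m
E = (pi * 1.055e-34)^2 / (2 * 9.109e-31 * (7.55e-09)^2)
E(J) = 1.05782e-21
E = E(J) / 1.602e-19 = 0.0066 eV

0.0066


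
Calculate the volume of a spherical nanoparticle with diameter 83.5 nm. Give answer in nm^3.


Radius r = 83.5/2 = 41.75 nm
Volume V = (4/3) * pi * r^3
V = (4/3) * pi * (41.75)^3
V = 304830.24 nm^3

304830.24


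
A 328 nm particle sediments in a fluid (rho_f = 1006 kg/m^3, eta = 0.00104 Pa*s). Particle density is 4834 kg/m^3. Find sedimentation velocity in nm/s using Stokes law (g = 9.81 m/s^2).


Radius R = 328/2 nm = 1.64e-07 m
Density difference = 4834 - 1006 = 3828 kg/m^3
v = 2 * R^2 * (rho_p - rho_f) * g / (9 * eta)
v = 2 * (1.64e-07)^2 * 3828 * 9.81 / (9 * 0.00104)
v = 2.15816e-07 m/s = 215.8156 nm/s

215.8156


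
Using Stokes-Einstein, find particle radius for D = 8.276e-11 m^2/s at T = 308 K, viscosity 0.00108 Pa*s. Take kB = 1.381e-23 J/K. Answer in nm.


Stokes-Einstein: R = kB*T / (6*pi*eta*D)
R = 1.381e-23 * 308 / (6 * pi * 0.00108 * 8.276e-11)
R = 2.52464e-09 m = 2.52 nm

2.52


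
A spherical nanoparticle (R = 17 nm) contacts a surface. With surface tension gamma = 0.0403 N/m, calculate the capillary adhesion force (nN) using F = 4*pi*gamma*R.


Convert radius: R = 17 nm = 1.7e-08 m
F = 4 * pi * gamma * R
F = 4 * pi * 0.0403 * 1.7e-08
F = 8.60922e-09 N = 8.6092 nN

8.6092


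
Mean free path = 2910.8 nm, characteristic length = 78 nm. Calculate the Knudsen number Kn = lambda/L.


Knudsen number Kn = lambda / L
Kn = 2910.8 / 78
Kn = 37.3179

37.3179


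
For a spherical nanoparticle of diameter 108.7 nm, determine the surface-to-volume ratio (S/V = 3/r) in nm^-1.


Radius r = 108.7/2 = 54.35 nm
S/V = 3 / r = 3 / 54.35
S/V = 0.0552 nm^-1

0.0552


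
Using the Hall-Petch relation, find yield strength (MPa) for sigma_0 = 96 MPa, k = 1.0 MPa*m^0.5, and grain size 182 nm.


d = 182 nm = 1.82e-07 m
sqrt(d) = 0.0004266146
Hall-Petch contribution = k / sqrt(d) = 1.0 / 0.0004266146 = 2344.0 MPa
sigma = sigma_0 + k/sqrt(d) = 96 + 2344.0 = 2440.0 MPa

2440.0


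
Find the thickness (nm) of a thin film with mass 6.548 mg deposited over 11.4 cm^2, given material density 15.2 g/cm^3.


Convert: m = 6.548 mg = 6.5480e-06 kg, A = 11.4 cm^2 = 1.1400e-03 m^2, rho = 15.2 g/cm^3 = 15200 kg/m^3
t = m / (A * rho)
t = 6.5480e-06 / (1.1400e-03 * 15200)
t = 3.7789e-07 m = 377.9 nm

377.9


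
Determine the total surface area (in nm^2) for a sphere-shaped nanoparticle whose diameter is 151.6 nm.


Radius r = 151.6/2 = 75.8 nm
Surface area SA = 4 * pi * r^2
SA = 4 * pi * (75.8)^2
SA = 72201.84 nm^2

72201.84


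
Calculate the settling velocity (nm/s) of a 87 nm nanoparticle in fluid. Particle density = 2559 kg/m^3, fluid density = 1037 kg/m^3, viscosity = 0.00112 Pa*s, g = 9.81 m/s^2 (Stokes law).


Radius R = 87/2 nm = 4.35e-08 m
Density difference = 2559 - 1037 = 1522 kg/m^3
v = 2 * R^2 * (rho_p - rho_f) * g / (9 * eta)
v = 2 * (4.35e-08)^2 * 1522 * 9.81 / (9 * 0.00112)
v = 5.60572e-09 m/s = 5.6057 nm/s

5.6057


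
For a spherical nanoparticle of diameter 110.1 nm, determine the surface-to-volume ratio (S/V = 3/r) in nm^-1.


Radius r = 110.1/2 = 55.05 nm
S/V = 3 / r = 3 / 55.05
S/V = 0.0545 nm^-1

0.0545


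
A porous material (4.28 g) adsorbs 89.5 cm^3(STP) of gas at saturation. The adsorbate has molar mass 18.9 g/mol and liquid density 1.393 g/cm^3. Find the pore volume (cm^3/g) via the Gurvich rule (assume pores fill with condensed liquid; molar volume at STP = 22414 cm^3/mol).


Moles adsorbed n = V_ads / 22414 = 89.5 / 22414 = 3.993040e-03 mol
Liquid volume V_liq = n * M / rho_liq = 3.993040e-03 * 18.9 / 1.393 = 0.05418 cm^3
Specific pore volume V_pore = V_liq / m_sample = 0.05418 / 4.28
V_pore = 0.0127 cm^3/g

0.0127


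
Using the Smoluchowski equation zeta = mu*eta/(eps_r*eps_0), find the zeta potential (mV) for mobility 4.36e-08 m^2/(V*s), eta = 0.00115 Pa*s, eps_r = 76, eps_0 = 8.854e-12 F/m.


Smoluchowski equation: zeta = mu * eta / (eps_r * eps_0)
zeta = 4.36e-08 * 0.00115 / (76 * 8.854e-12)
zeta = 0.074513 V = 74.51 mV

74.51


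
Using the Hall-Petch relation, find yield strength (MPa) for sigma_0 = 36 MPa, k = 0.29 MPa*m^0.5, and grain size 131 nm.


d = 131 nm = 1.31e-07 m
sqrt(d) = 0.0003619392
Hall-Petch contribution = k / sqrt(d) = 0.29 / 0.0003619392 = 801.2 MPa
sigma = sigma_0 + k/sqrt(d) = 36 + 801.2 = 837.2 MPa

837.2


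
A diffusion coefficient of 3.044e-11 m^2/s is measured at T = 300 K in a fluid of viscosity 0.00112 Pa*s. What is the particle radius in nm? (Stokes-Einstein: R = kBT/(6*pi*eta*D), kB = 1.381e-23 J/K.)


Stokes-Einstein: R = kB*T / (6*pi*eta*D)
R = 1.381e-23 * 300 / (6 * pi * 0.00112 * 3.044e-11)
R = 6.4469e-09 m = 6.45 nm

6.45


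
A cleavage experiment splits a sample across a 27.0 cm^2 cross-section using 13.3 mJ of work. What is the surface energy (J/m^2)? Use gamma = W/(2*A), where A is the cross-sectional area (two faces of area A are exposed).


Convert: A = 27.0 cm^2 = 0.0027 m^2, W = 13.3 mJ = 0.0133 J
Cleaving exposes two faces of area A, so total new surface = 2*A and gamma = W / (2*A)
gamma = 0.0133 / (2 * 0.0027)
gamma = 2.463 J/m^2

2.463


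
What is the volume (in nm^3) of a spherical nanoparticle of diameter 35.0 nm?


Radius r = 35.0/2 = 17.5 nm
Volume V = (4/3) * pi * r^3
V = (4/3) * pi * (17.5)^3
V = 22449.3 nm^3

22449.3


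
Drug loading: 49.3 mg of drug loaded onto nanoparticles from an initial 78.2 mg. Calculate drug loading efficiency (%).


Drug loading efficiency = (drug loaded / drug initial) * 100
DLE = 49.3 / 78.2 * 100
DLE = 0.6304 * 100
DLE = 63.04%

63.04


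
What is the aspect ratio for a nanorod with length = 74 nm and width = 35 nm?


Aspect ratio AR = length / diameter
AR = 74 / 35
AR = 2.11

2.11


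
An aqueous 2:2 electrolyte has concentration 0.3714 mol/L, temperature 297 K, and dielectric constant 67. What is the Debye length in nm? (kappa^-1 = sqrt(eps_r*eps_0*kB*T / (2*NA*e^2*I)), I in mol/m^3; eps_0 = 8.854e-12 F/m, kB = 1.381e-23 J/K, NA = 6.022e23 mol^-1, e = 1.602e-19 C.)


Ionic strength I = 0.3714 * 2^2 * 1000 = 1485.6 mol/m^3
kappa^-1 = sqrt(67 * 8.854e-12 * 1.381e-23 * 297 / (2 * 6.022e23 * (1.602e-19)^2 * 1485.6))
kappa^-1 = 0.23 nm

0.23


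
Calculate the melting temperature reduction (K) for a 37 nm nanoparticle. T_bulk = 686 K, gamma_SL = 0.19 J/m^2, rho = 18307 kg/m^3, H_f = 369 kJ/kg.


Radius R = 37/2 = 18.5 nm = 1.85e-08 m
Convert H_f = 369 kJ/kg = 369000 J/kg
dT = 2 * gamma_SL * T_bulk / (rho * H_f * R)
dT = 2 * 0.19 * 686 / (18307 * 369000 * 1.85e-08)
dT = 2.1 K

2.1


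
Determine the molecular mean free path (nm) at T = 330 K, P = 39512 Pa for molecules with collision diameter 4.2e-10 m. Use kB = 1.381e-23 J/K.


Mean free path: lambda = kB*T / (sqrt(2) * pi * d^2 * P)
lambda = 1.381e-23 * 330 / (sqrt(2) * pi * (4.2e-10)^2 * 39512)
lambda = 1.47169e-07 m
lambda = 147.17 nm

147.17


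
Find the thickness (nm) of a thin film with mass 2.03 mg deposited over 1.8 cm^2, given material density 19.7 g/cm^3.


Convert: m = 2.03 mg = 2.0300e-06 kg, A = 1.8 cm^2 = 1.8000e-04 m^2, rho = 19.7 g/cm^3 = 19700 kg/m^3
t = m / (A * rho)
t = 2.0300e-06 / (1.8000e-04 * 19700)
t = 5.7248e-07 m = 572.5 nm

572.5


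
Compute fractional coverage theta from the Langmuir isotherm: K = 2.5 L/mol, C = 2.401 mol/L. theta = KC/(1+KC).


Langmuir isotherm: theta = K*C / (1 + K*C)
K*C = 2.5 * 2.401 = 6.0025
theta = 6.0025 / (1 + 6.0025) = 6.0025 / 7.0025
theta = 0.8572

0.8572


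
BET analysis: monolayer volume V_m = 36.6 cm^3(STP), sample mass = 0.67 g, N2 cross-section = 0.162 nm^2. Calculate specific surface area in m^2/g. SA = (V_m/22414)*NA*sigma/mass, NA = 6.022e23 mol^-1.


Number of moles in monolayer = V_m / 22414 = 36.6 / 22414 = 0.00163291
Number of molecules = moles * NA = 0.00163291 * 6.022e23
SA = molecules * sigma / mass
SA = (36.6 / 22414) * 6.022e23 * 0.162e-18 / 0.67
SA = 237.8 m^2/g

237.8


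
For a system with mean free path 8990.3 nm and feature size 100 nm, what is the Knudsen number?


Knudsen number Kn = lambda / L
Kn = 8990.3 / 100
Kn = 89.903

89.903


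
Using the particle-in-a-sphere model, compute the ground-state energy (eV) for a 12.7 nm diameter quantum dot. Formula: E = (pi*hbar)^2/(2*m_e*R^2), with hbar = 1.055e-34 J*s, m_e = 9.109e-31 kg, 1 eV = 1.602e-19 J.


Radius R = 12.7/2 = 6.35 nm = 6.35e-09 m
E = (pi * 1.055e-34)^2 / (2 * 9.109e-31 * (6.35e-09)^2)
E(J) = 1.4954e-21
E = E(J) / 1.602e-19 = 0.0093 eV

0.0093


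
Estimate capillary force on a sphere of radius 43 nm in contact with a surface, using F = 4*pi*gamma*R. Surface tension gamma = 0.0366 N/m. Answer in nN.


Convert radius: R = 43 nm = 4.3e-08 m
F = 4 * pi * gamma * R
F = 4 * pi * 0.0366 * 4.3e-08
F = 1.9777e-08 N = 19.777 nN

19.777


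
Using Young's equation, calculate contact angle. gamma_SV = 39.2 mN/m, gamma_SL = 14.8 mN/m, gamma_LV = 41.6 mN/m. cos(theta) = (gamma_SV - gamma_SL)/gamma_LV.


cos(theta) = (gamma_SV - gamma_SL) / gamma_LV
cos(theta) = (39.2 - 14.8) / 41.6
cos(theta) = 0.586538
theta = arccos(0.586538) = 54.09 degrees

54.09


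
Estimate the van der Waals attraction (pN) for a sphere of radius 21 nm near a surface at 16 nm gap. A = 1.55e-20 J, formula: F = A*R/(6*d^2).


Convert to SI: R = 21 nm = 2.1e-08 m, d = 16 nm = 1.6e-08 m
F = A * R / (6 * d^2)
F = 1.55e-20 * 2.1e-08 / (6 * (1.6e-08)^2)
F = 2.11914e-13 N = 0.212 pN

0.212


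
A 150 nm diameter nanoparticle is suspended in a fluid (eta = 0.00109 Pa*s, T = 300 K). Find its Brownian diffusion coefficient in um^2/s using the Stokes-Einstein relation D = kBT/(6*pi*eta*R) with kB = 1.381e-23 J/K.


Radius R = 150/2 = 75 nm = 7.5e-08 m
D = kB*T / (6*pi*eta*R)
D = 1.381e-23 * 300 / (6 * pi * 0.00109 * 7.5e-08)
D = 2.6886e-12 m^2/s = 2.689 um^2/s

2.689


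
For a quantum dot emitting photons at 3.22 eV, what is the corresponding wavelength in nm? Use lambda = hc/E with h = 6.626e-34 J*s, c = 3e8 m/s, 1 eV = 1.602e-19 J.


Convert energy: E = 3.22 eV = 3.22 * 1.602e-19 = 5.15844e-19 J
lambda = h*c / E = 6.626e-34 * 3e8 / 5.15844e-19
lambda = 3.85349e-07 m = 385.3 nm

385.3


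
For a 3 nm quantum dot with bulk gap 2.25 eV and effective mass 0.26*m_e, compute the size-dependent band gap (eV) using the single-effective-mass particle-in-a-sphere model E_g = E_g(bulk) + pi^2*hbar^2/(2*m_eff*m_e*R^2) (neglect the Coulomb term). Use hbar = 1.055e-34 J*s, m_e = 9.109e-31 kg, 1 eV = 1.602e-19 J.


Radius R = 3/2 nm = 1.5e-09 m
Confinement energy dE = pi^2 * hbar^2 / (2 * m_eff * m_e * R^2)
dE = pi^2 * (1.055e-34)^2 / (2 * 0.26 * 9.109e-31 * (1.5e-09)^2) J, divided by 1.602e-19 J/eV
dE = 0.6434 eV
Total band gap = E_g(bulk) + dE = 2.25 + 0.6434 = 2.8934 eV

2.8934


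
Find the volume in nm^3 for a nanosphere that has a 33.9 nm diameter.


Radius r = 33.9/2 = 16.95 nm
Volume V = (4/3) * pi * r^3
V = (4/3) * pi * (16.95)^3
V = 20398.48 nm^3

20398.48


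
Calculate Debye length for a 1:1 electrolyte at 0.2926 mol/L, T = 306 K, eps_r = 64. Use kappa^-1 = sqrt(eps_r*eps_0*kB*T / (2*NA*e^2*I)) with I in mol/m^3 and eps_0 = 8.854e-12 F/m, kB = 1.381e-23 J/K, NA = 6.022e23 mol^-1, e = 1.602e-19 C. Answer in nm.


Ionic strength I = 0.2926 * 1^2 * 1000 = 292.6 mol/m^3
kappa^-1 = sqrt(64 * 8.854e-12 * 1.381e-23 * 306 / (2 * 6.022e23 * (1.602e-19)^2 * 292.6))
kappa^-1 = 0.515 nm

0.515


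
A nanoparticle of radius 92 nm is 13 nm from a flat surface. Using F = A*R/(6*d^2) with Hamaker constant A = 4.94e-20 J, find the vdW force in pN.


Convert to SI: R = 92 nm = 9.2e-08 m, d = 13 nm = 1.3e-08 m
F = A * R / (6 * d^2)
F = 4.94e-20 * 9.2e-08 / (6 * (1.3e-08)^2)
F = 4.48205e-12 N = 4.482 pN

4.482


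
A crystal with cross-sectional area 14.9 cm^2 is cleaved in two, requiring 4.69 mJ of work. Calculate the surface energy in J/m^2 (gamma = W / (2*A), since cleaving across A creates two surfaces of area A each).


Convert: A = 14.9 cm^2 = 0.00149 m^2, W = 4.69 mJ = 0.00469 J
Cleaving exposes two faces of area A, so total new surface = 2*A and gamma = W / (2*A)
gamma = 0.00469 / (2 * 0.00149)
gamma = 1.574 J/m^2

1.574


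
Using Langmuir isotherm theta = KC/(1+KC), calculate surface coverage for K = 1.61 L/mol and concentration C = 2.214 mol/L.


Langmuir isotherm: theta = K*C / (1 + K*C)
K*C = 1.61 * 2.214 = 3.56454
theta = 3.56454 / (1 + 3.56454) = 3.56454 / 4.56454
theta = 0.7809

0.7809


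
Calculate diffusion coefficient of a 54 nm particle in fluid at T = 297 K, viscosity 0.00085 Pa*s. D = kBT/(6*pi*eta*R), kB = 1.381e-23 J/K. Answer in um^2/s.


Radius R = 54/2 = 27 nm = 2.7e-08 m
D = kB*T / (6*pi*eta*R)
D = 1.381e-23 * 297 / (6 * pi * 0.00085 * 2.7e-08)
D = 9.48127e-12 m^2/s = 9.481 um^2/s

9.481


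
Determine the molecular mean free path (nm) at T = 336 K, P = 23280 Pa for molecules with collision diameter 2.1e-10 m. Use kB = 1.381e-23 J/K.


Mean free path: lambda = kB*T / (sqrt(2) * pi * d^2 * P)
lambda = 1.381e-23 * 336 / (sqrt(2) * pi * (2.1e-10)^2 * 23280)
lambda = 1.01729e-06 m
lambda = 1017.29 nm

1017.29


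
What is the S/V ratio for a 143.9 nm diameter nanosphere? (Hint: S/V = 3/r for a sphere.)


Radius r = 143.9/2 = 71.95 nm
S/V = 3 / r = 3 / 71.95
S/V = 0.0417 nm^-1

0.0417


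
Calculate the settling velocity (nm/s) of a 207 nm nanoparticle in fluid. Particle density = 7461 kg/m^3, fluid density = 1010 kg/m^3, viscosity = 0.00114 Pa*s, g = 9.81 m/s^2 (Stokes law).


Radius R = 207/2 nm = 1.035e-07 m
Density difference = 7461 - 1010 = 6451 kg/m^3
v = 2 * R^2 * (rho_p - rho_f) * g / (9 * eta)
v = 2 * (1.035e-07)^2 * 6451 * 9.81 / (9 * 0.00114)
v = 1.32148e-07 m/s = 132.1476 nm/s

132.1476


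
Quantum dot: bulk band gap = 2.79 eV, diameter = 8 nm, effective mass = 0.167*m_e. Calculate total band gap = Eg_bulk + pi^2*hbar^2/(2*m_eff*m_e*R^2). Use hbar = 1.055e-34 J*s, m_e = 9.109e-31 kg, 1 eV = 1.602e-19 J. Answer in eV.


Radius R = 8/2 nm = 4e-09 m
Confinement energy dE = pi^2 * hbar^2 / (2 * m_eff * m_e * R^2)
dE = pi^2 * (1.055e-34)^2 / (2 * 0.167 * 9.109e-31 * (4e-09)^2) J, divided by 1.602e-19 J/eV
dE = 0.1409 eV
Total band gap = E_g(bulk) + dE = 2.79 + 0.1409 = 2.9309 eV

2.9309


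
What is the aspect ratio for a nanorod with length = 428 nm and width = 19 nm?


Aspect ratio AR = length / diameter
AR = 428 / 19
AR = 22.53

22.53


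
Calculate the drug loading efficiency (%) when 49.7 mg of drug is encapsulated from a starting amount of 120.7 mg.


Drug loading efficiency = (drug loaded / drug initial) * 100
DLE = 49.7 / 120.7 * 100
DLE = 0.4118 * 100
DLE = 41.18%

41.18
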